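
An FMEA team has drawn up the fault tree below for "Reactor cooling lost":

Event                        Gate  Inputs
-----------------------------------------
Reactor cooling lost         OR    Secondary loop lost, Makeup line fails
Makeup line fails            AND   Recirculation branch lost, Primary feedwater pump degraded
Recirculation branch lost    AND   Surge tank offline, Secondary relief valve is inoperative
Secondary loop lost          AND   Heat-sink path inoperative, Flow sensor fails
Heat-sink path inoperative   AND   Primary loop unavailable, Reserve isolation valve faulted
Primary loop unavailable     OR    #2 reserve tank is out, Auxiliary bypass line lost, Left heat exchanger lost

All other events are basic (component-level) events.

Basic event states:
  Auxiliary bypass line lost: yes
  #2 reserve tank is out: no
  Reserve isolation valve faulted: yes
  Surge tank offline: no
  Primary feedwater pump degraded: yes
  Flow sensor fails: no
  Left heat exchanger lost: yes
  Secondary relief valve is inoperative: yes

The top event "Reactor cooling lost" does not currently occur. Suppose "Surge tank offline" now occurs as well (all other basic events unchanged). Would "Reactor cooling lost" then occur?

Yes

Counterfactual: set "Surge tank offline" to occurred.
Primary loop unavailable [OR]: #2 reserve tank is out=not, Auxiliary bypass line lost=occurs, Left heat exchanger lost=occurs → at least one input occurs → occurs.
Heat-sink path inoperative [AND]: Primary loop unavailable=occurs, Reserve isolation valve faulted=occurs → all inputs occur → occurs.
Secondary loop lost [AND]: Heat-sink path inoperative=occurs, Flow sensor fails=not → not all inputs occur → does not occur.
Recirculation branch lost [AND]: Surge tank offline=occurs, Secondary relief valve is inoperative=occurs → all inputs occur → occurs.
Makeup line fails [AND]: Recirculation branch lost=occurs, Primary feedwater pump degraded=occurs → all inputs occur → occurs.
Reactor cooling lost [OR]: Secondary loop lost=not, Makeup line fails=occurs → at least one input occurs → occurs.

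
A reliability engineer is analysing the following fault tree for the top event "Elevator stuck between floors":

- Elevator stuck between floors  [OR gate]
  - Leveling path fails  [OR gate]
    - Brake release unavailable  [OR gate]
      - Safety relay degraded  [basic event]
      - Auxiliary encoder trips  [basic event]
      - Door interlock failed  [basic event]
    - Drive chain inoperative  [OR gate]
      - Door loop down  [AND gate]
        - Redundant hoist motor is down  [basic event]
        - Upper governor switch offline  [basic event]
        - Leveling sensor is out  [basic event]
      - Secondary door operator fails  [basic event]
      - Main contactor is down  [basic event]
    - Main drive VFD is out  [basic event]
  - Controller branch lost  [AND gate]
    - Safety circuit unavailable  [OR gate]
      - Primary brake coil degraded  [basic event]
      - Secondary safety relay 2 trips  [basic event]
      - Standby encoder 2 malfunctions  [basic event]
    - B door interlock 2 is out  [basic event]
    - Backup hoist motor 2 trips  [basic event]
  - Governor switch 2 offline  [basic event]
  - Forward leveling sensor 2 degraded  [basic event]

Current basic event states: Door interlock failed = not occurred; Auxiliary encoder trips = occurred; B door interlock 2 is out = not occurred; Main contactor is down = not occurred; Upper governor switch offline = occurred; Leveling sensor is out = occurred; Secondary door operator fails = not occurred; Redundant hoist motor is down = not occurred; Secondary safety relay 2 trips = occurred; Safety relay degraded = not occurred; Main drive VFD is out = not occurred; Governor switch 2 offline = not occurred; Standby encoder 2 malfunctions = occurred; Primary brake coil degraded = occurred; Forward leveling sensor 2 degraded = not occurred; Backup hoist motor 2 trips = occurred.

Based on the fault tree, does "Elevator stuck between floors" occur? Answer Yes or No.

Yes

Brake release unavailable [OR]: Safety relay degraded=not, Auxiliary encoder trips=occurs, Door interlock failed=not → at least one input occurs → occurs.
Door loop down [AND]: Redundant hoist motor is down=not, Upper governor switch offline=occurs, Leveling sensor is out=occurs → not all inputs occur → does not occur.
Drive chain inoperative [OR]: Door loop down=not, Secondary door operator fails=not, Main contactor is down=not → no input occurs → does not occur.
Leveling path fails [OR]: Brake release unavailable=occurs, Drive chain inoperative=not, Main drive VFD is out=not → at least one input occurs → occurs.
Safety circuit unavailable [OR]: Primary brake coil degraded=occurs, Secondary safety relay 2 trips=occurs, Standby encoder 2 malfunctions=occurs → at least one input occurs → occurs.
Controller branch lost [AND]: Safety circuit unavailable=occurs, B door interlock 2 is out=not, Backup hoist motor 2 trips=occurs → not all inputs occur → does not occur.
Elevator stuck between floors [OR]: Leveling path fails=occurs, Controller branch lost=not, Governor switch 2 offline=not, Forward leveling sensor 2 degraded=not → at least one input occurs → occurs.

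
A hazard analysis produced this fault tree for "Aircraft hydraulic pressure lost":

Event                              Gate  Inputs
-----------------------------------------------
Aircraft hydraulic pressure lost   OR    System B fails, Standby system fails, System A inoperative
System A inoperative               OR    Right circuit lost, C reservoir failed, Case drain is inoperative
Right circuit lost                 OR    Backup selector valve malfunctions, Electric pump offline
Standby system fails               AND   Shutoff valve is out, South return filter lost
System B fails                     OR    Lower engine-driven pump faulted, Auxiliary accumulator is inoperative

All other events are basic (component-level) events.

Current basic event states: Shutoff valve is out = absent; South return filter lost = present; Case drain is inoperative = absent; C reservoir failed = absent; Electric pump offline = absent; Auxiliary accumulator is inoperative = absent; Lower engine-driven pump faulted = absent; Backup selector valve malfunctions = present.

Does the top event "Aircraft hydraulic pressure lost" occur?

System B fails [OR]: Lower engine-driven pump faulted=not, Auxiliary accumulator is inoperative=not → no input occurs → does not occur.
Standby system fails [AND]: Shutoff valve is out=not, South return filter lost=occurs → not all inputs occur → does not occur.
Right circuit lost [OR]: Backup selector valve malfunctions=occurs, Electric pump offline=not → at least one input occurs → occurs.
System A inoperative [OR]: Right circuit lost=occurs, C reservoir failed=not, Case drain is inoperative=not → at least one input occurs → occurs.
Aircraft hydraulic pressure lost [OR]: System B fails=not, Standby system fails=not, System A inoperative=occurs → at least one input occurs → occurs.

Yes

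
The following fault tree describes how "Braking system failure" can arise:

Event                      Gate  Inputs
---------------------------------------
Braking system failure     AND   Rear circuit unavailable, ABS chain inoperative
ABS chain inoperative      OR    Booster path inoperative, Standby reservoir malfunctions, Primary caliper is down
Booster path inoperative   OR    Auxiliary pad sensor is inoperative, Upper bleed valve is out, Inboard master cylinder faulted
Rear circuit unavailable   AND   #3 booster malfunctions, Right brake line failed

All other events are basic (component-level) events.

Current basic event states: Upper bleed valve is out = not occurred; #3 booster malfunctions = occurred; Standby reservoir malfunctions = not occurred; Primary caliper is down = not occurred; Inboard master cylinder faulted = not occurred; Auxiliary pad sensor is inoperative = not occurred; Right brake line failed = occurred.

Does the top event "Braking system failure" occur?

Rear circuit unavailable [AND]: #3 booster malfunctions=occurs, Right brake line failed=occurs → all inputs occur → occurs.
Booster path inoperative [OR]: Auxiliary pad sensor is inoperative=not, Upper bleed valve is out=not, Inboard master cylinder faulted=not → no input occurs → does not occur.
ABS chain inoperative [OR]: Booster path inoperative=not, Standby reservoir malfunctions=not, Primary caliper is down=not → no input occurs → does not occur.
Braking system failure [AND]: Rear circuit unavailable=occurs, ABS chain inoperative=not → not all inputs occur → does not occur.

No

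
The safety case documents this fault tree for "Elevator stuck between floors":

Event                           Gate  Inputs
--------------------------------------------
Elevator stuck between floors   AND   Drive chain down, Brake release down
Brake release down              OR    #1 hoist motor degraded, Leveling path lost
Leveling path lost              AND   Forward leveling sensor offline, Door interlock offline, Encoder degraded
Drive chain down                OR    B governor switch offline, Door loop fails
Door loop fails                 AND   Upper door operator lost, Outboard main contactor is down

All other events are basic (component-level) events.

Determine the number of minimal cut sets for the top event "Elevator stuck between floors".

Door loop fails [AND]: one cut set from each child combined → 1 × 1 = 1 cut set(s).
Drive chain down [OR]: union of children's cut sets → 2 cut set(s).
Leveling path lost [AND]: one cut set from each child combined → 1 × 1 × 1 = 1 cut set(s).
Brake release down [OR]: union of children's cut sets → 2 cut set(s).
Elevator stuck between floors [AND]: one cut set from each child combined → 2 × 2 = 4 cut set(s).
Minimal cut sets: {#1 hoist motor degraded, B governor switch offline}; {B governor switch offline, Door interlock offline, Encoder degraded, Forward leveling sensor offline}; {#1 hoist motor degraded, Outboard main contactor is down, Upper door operator lost}; {Door interlock offline, Encoder degraded, Forward leveling sensor offline, Outboard main contactor is down, Upper door operator lost}.

4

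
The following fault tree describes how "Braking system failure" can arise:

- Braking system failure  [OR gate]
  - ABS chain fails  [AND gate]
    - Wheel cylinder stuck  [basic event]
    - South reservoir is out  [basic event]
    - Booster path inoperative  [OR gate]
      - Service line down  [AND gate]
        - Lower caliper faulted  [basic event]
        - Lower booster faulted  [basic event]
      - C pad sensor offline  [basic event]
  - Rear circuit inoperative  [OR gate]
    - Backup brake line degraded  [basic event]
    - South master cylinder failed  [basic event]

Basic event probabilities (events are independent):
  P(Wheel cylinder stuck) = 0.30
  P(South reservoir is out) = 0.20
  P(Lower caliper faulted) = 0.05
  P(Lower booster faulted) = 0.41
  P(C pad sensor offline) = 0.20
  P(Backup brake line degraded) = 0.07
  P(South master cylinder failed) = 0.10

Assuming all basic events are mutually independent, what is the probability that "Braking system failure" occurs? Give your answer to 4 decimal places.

P(Service line down) [AND] = 0.05 × 0.41 = 0.020500
P(Booster path inoperative) [OR] = 1 − (1−0.020500) × (1−0.20) = 0.216400
P(ABS chain fails) [AND] = 0.30 × 0.20 × 0.216400 = 0.012984
P(Rear circuit inoperative) [OR] = 1 − (1−0.07) × (1−0.10) = 0.163000
P(Braking system failure) [OR] = 1 − (1−0.012984) × (1−0.163000) = 0.173868
Rounded to 4 decimal places: P(Braking system failure) ≈ 0.1739.

0.1739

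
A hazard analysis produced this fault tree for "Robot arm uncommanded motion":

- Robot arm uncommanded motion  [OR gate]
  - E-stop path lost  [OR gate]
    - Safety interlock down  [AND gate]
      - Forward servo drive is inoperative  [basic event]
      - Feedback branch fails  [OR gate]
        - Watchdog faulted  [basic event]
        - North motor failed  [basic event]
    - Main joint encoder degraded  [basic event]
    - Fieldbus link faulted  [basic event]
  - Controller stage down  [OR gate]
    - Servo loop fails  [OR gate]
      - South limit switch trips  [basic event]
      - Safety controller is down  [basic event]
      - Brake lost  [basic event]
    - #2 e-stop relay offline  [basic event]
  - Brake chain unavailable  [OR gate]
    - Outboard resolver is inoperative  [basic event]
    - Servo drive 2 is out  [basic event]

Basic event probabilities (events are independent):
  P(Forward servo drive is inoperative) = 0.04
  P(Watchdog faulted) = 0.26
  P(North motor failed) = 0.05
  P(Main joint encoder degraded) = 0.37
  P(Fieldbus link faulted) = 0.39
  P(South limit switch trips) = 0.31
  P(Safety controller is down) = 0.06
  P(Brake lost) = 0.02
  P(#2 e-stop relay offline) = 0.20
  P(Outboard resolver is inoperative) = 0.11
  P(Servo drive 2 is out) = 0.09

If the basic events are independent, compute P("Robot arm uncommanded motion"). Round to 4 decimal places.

P(Feedback branch fails) [OR] = 1 − (1−0.26) × (1−0.05) = 0.297000
P(Safety interlock down) [AND] = 0.04 × 0.297000 = 0.011880
P(E-stop path lost) [OR] = 1 − (1−0.011880) × (1−0.37) × (1−0.39) = 0.620265
P(Servo loop fails) [OR] = 1 − (1−0.31) × (1−0.06) × (1−0.02) = 0.364372
P(Controller stage down) [OR] = 1 − (1−0.364372) × (1−0.20) = 0.491498
P(Brake chain unavailable) [OR] = 1 − (1−0.11) × (1−0.09) = 0.190100
P(Robot arm uncommanded motion) [OR] = 1 − (1−0.620265) × (1−0.491498) × (1−0.190100) = 0.843612
Rounded to 4 decimal places: P(Robot arm uncommanded motion) ≈ 0.8436.

0.8436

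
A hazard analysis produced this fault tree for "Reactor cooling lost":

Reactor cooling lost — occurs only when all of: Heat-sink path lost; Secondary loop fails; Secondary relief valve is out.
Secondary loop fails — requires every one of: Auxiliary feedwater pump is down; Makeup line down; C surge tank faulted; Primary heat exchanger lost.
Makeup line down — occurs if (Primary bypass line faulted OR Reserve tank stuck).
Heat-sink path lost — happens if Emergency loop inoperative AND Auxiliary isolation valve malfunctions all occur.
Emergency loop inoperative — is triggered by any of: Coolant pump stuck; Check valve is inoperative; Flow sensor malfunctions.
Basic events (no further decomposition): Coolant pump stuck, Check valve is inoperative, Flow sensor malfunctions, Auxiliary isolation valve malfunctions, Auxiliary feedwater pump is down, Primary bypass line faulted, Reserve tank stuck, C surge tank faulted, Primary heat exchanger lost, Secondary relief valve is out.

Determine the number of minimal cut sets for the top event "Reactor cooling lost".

6

Emergency loop inoperative [OR]: union of children's cut sets → 3 cut set(s).
Heat-sink path lost [AND]: one cut set from each child combined → 3 × 1 = 3 cut set(s).
Makeup line down [OR]: union of children's cut sets → 2 cut set(s).
Secondary loop fails [AND]: one cut set from each child combined → 1 × 2 × 1 × 1 = 2 cut set(s).
Reactor cooling lost [AND]: one cut set from each child combined → 3 × 2 × 1 = 6 cut set(s).
Minimal cut sets: {Auxiliary feedwater pump is down, Auxiliary isolation valve malfunctions, C surge tank faulted, Coolant pump stuck, Primary bypass line faulted, Primary heat exchanger lost, Secondary relief valve is out}; {Auxiliary feedwater pump is down, Auxiliary isolation valve malfunctions, C surge tank faulted, Coolant pump stuck, Primary heat exchanger lost, Reserve tank stuck, Secondary relief valve is out}; {Auxiliary feedwater pump is down, Auxiliary isolation valve malfunctions, C surge tank faulted, Check valve is inoperative, Primary bypass line faulted, Primary heat exchanger lost, Secondary relief valve is out}; {Auxiliary feedwater pump is down, Auxiliary isolation valve malfunctions, C surge tank faulted, Check valve is inoperative, Primary heat exchanger lost, Reserve tank stuck, Secondary relief valve is out}; {Auxiliary feedwater pump is down, Auxiliary isolation valve malfunctions, C surge tank faulted, Flow sensor malfunctions, Primary bypass line faulted, Primary heat exchanger lost, Secondary relief valve is out}; {Auxiliary feedwater pump is down, Auxiliary isolation valve malfunctions, C surge tank faulted, Flow sensor malfunctions, Primary heat exchanger lost, Reserve tank stuck, Secondary relief valve is out}.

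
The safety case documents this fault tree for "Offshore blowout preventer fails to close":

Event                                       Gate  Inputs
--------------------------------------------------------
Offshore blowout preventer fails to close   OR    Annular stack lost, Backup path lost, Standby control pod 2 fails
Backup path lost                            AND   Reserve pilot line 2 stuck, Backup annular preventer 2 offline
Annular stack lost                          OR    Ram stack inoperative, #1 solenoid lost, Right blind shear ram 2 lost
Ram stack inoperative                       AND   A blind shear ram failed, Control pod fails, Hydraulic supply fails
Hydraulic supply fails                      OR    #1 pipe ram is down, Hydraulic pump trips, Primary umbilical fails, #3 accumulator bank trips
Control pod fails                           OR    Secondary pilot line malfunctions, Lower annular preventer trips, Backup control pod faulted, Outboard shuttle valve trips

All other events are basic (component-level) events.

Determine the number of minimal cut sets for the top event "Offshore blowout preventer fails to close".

Control pod fails [OR]: union of children's cut sets → 4 cut set(s).
Hydraulic supply fails [OR]: union of children's cut sets → 4 cut set(s).
Ram stack inoperative [AND]: one cut set from each child combined → 1 × 4 × 4 = 16 cut set(s).
Annular stack lost [OR]: union of children's cut sets → 18 cut set(s).
Backup path lost [AND]: one cut set from each child combined → 1 × 1 = 1 cut set(s).
Offshore blowout preventer fails to close [OR]: union of children's cut sets → 20 cut set(s).

20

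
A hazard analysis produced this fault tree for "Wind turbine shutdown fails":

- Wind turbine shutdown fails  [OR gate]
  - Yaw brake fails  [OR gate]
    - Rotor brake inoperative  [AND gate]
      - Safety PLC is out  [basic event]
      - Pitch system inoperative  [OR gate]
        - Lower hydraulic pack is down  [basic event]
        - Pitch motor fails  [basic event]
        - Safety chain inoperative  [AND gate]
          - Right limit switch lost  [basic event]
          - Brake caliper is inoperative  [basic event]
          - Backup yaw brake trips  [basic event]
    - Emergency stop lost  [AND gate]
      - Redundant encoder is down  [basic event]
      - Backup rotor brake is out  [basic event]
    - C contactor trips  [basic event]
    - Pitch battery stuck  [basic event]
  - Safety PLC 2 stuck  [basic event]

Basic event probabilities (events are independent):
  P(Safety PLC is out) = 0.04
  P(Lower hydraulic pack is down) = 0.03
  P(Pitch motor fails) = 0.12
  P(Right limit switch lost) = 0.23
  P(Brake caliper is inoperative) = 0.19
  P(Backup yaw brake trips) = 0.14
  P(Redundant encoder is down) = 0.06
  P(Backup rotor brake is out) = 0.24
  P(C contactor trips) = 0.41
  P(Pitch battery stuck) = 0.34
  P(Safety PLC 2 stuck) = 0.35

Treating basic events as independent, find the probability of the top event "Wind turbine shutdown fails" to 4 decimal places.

0.7520

P(Safety chain inoperative) [AND] = 0.23 × 0.19 × 0.14 = 0.006118
P(Pitch system inoperative) [OR] = 1 − (1−0.03) × (1−0.12) × (1−0.006118) = 0.151622
P(Rotor brake inoperative) [AND] = 0.04 × 0.151622 = 0.006065
P(Emergency stop lost) [AND] = 0.06 × 0.24 = 0.014400
P(Yaw brake fails) [OR] = 1 − (1−0.006065) × (1−0.014400) × (1−0.41) × (1−0.34) = 0.618535
P(Wind turbine shutdown fails) [OR] = 1 − (1−0.618535) × (1−0.35) = 0.752048
Rounded to 4 decimal places: P(Wind turbine shutdown fails) ≈ 0.7520.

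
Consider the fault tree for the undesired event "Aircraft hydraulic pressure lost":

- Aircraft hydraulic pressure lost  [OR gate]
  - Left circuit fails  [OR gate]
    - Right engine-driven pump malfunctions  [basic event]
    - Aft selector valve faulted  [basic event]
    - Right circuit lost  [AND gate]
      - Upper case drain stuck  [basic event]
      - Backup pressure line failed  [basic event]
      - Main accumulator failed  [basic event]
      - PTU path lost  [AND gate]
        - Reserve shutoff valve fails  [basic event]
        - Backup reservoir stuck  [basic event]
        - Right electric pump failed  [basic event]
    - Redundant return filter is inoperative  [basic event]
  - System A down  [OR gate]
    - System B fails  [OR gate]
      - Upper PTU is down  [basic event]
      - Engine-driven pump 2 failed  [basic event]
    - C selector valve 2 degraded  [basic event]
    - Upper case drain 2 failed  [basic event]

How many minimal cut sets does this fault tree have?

PTU path lost [AND]: one cut set from each child combined → 1 × 1 × 1 = 1 cut set(s).
Right circuit lost [AND]: one cut set from each child combined → 1 × 1 × 1 × 1 = 1 cut set(s).
Left circuit fails [OR]: union of children's cut sets → 4 cut set(s).
System B fails [OR]: union of children's cut sets → 2 cut set(s).
System A down [OR]: union of children's cut sets → 4 cut set(s).
Aircraft hydraulic pressure lost [OR]: union of children's cut sets → 8 cut set(s).
Minimal cut sets: {Right engine-driven pump malfunctions}; {Aft selector valve faulted}; {Backup pressure line failed, Backup reservoir stuck, Main accumulator failed, Reserve shutoff valve fails, Right electric pump failed, Upper case drain stuck}; {Redundant return filter is inoperative}; {Upper PTU is down}; {Engine-driven pump 2 failed}; {C selector valve 2 degraded}; {Upper case drain 2 failed}.

8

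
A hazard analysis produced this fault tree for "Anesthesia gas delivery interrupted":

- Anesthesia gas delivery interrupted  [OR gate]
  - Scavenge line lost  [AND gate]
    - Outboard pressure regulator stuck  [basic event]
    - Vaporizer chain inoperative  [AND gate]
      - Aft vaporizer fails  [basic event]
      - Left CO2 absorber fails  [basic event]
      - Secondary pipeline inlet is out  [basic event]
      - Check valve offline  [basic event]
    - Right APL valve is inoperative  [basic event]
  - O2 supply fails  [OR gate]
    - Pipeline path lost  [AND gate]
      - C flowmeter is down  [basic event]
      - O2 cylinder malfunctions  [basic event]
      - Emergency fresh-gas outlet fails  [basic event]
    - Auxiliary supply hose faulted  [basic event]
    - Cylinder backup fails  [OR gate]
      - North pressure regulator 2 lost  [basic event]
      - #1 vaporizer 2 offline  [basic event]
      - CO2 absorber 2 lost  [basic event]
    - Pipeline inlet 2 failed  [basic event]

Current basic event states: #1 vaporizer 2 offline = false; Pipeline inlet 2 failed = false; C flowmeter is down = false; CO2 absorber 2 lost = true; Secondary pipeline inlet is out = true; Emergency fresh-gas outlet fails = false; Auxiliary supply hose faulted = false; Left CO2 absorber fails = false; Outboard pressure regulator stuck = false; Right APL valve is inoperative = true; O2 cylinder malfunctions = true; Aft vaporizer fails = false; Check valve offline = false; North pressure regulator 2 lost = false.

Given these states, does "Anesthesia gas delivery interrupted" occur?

Yes

Vaporizer chain inoperative [AND]: Aft vaporizer fails=not, Left CO2 absorber fails=not, Secondary pipeline inlet is out=occurs, Check valve offline=not → not all inputs occur → does not occur.
Scavenge line lost [AND]: Outboard pressure regulator stuck=not, Vaporizer chain inoperative=not, Right APL valve is inoperative=occurs → not all inputs occur → does not occur.
Pipeline path lost [AND]: C flowmeter is down=not, O2 cylinder malfunctions=occurs, Emergency fresh-gas outlet fails=not → not all inputs occur → does not occur.
Cylinder backup fails [OR]: North pressure regulator 2 lost=not, #1 vaporizer 2 offline=not, CO2 absorber 2 lost=occurs → at least one input occurs → occurs.
O2 supply fails [OR]: Pipeline path lost=not, Auxiliary supply hose faulted=not, Cylinder backup fails=occurs, Pipeline inlet 2 failed=not → at least one input occurs → occurs.
Anesthesia gas delivery interrupted [OR]: Scavenge line lost=not, O2 supply fails=occurs → at least one input occurs → occurs.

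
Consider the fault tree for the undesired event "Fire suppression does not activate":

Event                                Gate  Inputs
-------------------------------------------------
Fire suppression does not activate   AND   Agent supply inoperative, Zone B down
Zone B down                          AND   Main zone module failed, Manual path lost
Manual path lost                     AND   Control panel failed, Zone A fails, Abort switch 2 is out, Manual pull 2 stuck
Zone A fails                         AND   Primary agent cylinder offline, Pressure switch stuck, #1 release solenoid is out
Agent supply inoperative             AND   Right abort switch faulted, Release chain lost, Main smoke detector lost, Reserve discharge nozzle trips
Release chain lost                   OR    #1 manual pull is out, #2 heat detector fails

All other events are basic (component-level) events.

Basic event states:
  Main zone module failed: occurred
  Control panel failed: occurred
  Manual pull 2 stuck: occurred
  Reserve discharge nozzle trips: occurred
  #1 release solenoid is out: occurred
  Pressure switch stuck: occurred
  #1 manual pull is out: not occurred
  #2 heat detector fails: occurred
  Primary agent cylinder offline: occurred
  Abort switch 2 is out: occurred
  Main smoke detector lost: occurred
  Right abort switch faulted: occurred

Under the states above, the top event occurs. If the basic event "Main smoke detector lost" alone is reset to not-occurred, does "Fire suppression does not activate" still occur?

Counterfactual: set "Main smoke detector lost" to not occurred.
Release chain lost [OR]: #1 manual pull is out=not, #2 heat detector fails=occurs → at least one input occurs → occurs.
Agent supply inoperative [AND]: Right abort switch faulted=occurs, Release chain lost=occurs, Main smoke detector lost=not, Reserve discharge nozzle trips=occurs → not all inputs occur → does not occur.
Zone A fails [AND]: Primary agent cylinder offline=occurs, Pressure switch stuck=occurs, #1 release solenoid is out=occurs → all inputs occur → occurs.
Manual path lost [AND]: Control panel failed=occurs, Zone A fails=occurs, Abort switch 2 is out=occurs, Manual pull 2 stuck=occurs → all inputs occur → occurs.
Zone B down [AND]: Main zone module failed=occurs, Manual path lost=occurs → all inputs occur → occurs.
Fire suppression does not activate [AND]: Agent supply inoperative=not, Zone B down=occurs → not all inputs occur → does not occur.

No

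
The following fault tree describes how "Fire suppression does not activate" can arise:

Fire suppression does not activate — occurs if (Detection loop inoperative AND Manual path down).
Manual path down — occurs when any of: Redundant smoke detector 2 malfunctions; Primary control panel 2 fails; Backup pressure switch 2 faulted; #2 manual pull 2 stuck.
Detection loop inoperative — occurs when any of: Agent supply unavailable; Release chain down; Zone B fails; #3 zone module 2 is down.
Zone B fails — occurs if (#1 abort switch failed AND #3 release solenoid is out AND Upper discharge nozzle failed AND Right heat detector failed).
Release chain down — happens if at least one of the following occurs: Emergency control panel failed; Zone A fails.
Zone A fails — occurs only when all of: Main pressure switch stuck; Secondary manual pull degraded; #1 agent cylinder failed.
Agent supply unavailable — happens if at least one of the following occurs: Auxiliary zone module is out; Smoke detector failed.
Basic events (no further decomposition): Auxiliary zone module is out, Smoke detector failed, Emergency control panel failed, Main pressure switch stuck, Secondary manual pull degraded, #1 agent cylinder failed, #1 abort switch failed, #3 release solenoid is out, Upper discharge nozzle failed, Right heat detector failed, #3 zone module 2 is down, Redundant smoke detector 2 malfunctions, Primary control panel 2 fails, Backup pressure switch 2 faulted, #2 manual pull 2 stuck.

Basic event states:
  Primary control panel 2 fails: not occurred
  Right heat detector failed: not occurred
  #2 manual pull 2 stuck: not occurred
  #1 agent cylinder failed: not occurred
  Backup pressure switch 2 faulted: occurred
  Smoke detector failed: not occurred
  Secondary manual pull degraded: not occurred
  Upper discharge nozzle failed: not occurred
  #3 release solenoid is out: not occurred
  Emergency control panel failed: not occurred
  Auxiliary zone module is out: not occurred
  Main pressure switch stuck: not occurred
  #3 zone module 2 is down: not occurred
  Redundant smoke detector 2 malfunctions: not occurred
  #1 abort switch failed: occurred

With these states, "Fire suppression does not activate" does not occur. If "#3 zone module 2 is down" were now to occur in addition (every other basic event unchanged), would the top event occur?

Yes

Counterfactual: set "#3 zone module 2 is down" to occurred.
Agent supply unavailable [OR]: Auxiliary zone module is out=not, Smoke detector failed=not → no input occurs → does not occur.
Zone A fails [AND]: Main pressure switch stuck=not, Secondary manual pull degraded=not, #1 agent cylinder failed=not → not all inputs occur → does not occur.
Release chain down [OR]: Emergency control panel failed=not, Zone A fails=not → no input occurs → does not occur.
Zone B fails [AND]: #1 abort switch failed=occurs, #3 release solenoid is out=not, Upper discharge nozzle failed=not, Right heat detector failed=not → not all inputs occur → does not occur.
Detection loop inoperative [OR]: Agent supply unavailable=not, Release chain down=not, Zone B fails=not, #3 zone module 2 is down=occurs → at least one input occurs → occurs.
Manual path down [OR]: Redundant smoke detector 2 malfunctions=not, Primary control panel 2 fails=not, Backup pressure switch 2 faulted=occurs, #2 manual pull 2 stuck=not → at least one input occurs → occurs.
Fire suppression does not activate [AND]: Detection loop inoperative=occurs, Manual path down=occurs → all inputs occur → occurs.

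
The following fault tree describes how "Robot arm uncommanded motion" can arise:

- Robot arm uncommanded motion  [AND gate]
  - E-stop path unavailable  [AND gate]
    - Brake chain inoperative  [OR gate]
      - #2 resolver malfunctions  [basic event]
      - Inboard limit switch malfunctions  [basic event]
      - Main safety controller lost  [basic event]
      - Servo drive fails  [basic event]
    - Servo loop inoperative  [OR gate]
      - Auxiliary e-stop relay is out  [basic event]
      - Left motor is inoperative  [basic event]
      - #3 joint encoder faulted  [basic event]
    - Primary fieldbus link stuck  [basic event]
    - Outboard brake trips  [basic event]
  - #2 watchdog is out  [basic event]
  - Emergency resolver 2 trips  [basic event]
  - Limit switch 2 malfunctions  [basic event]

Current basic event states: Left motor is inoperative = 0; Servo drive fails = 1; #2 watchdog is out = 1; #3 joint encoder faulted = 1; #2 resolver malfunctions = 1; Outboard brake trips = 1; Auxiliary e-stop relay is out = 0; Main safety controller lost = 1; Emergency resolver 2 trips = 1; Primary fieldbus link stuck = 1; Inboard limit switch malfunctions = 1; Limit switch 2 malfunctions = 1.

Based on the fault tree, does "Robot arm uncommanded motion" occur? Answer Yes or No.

Brake chain inoperative [OR]: #2 resolver malfunctions=occurs, Inboard limit switch malfunctions=occurs, Main safety controller lost=occurs, Servo drive fails=occurs → at least one input occurs → occurs.
Servo loop inoperative [OR]: Auxiliary e-stop relay is out=not, Left motor is inoperative=not, #3 joint encoder faulted=occurs → at least one input occurs → occurs.
E-stop path unavailable [AND]: Brake chain inoperative=occurs, Servo loop inoperative=occurs, Primary fieldbus link stuck=occurs, Outboard brake trips=occurs → all inputs occur → occurs.
Robot arm uncommanded motion [AND]: E-stop path unavailable=occurs, #2 watchdog is out=occurs, Emergency resolver 2 trips=occurs, Limit switch 2 malfunctions=occurs → all inputs occur → occurs.

Yes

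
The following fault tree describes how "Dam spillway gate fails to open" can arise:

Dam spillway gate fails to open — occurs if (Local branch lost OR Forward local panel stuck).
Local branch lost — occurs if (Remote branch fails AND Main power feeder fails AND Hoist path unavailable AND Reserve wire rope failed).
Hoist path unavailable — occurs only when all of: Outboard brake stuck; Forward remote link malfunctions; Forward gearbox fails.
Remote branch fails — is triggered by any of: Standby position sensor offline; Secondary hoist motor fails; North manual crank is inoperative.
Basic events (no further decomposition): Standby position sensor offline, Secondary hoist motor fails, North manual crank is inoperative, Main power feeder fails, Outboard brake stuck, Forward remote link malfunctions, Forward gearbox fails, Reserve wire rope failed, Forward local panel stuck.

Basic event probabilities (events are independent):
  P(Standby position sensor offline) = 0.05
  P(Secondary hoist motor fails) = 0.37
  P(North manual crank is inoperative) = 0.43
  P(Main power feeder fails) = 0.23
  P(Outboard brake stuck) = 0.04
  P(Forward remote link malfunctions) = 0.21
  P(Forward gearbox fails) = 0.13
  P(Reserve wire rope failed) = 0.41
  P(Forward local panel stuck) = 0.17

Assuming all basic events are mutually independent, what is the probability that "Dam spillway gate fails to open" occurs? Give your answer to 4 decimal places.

P(Remote branch fails) [OR] = 1 − (1−0.05) × (1−0.37) × (1−0.43) = 0.658855
P(Hoist path unavailable) [AND] = 0.04 × 0.21 × 0.13 = 0.001092
P(Local branch lost) [AND] = 0.658855 × 0.23 × 0.001092 × 0.41 = 0.000068
P(Dam spillway gate fails to open) [OR] = 1 − (1−0.000068) × (1−0.17) = 0.170056
Rounded to 4 decimal places: P(Dam spillway gate fails to open) ≈ 0.1701.

0.1701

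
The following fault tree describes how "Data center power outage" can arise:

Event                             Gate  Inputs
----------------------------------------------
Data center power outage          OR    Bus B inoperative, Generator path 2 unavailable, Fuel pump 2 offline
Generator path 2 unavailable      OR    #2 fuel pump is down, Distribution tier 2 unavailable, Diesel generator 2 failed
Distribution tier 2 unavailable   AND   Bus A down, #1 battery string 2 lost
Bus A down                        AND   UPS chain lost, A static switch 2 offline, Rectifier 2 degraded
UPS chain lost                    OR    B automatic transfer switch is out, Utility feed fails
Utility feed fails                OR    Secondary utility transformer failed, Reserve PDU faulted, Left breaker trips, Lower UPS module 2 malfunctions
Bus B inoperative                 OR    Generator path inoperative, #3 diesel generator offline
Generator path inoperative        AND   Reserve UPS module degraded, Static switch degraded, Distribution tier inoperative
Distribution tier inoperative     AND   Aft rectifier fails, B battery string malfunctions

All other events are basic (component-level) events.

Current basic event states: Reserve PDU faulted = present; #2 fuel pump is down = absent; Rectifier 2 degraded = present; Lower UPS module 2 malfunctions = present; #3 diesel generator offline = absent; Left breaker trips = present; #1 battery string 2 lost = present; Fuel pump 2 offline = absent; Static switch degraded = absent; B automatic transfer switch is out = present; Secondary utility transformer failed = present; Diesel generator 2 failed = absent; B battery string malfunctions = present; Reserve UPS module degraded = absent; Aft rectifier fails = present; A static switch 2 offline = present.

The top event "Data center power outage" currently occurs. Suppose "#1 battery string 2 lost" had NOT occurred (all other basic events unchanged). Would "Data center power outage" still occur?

Counterfactual: set "#1 battery string 2 lost" to not occurred.
Distribution tier inoperative [AND]: Aft rectifier fails=occurs, B battery string malfunctions=occurs → all inputs occur → occurs.
Generator path inoperative [AND]: Reserve UPS module degraded=not, Static switch degraded=not, Distribution tier inoperative=occurs → not all inputs occur → does not occur.
Bus B inoperative [OR]: Generator path inoperative=not, #3 diesel generator offline=not → no input occurs → does not occur.
Utility feed fails [OR]: Secondary utility transformer failed=occurs, Reserve PDU faulted=occurs, Left breaker trips=occurs, Lower UPS module 2 malfunctions=occurs → at least one input occurs → occurs.
UPS chain lost [OR]: B automatic transfer switch is out=occurs, Utility feed fails=occurs → at least one input occurs → occurs.
Bus A down [AND]: UPS chain lost=occurs, A static switch 2 offline=occurs, Rectifier 2 degraded=occurs → all inputs occur → occurs.
Distribution tier 2 unavailable [AND]: Bus A down=occurs, #1 battery string 2 lost=not → not all inputs occur → does not occur.
Generator path 2 unavailable [OR]: #2 fuel pump is down=not, Distribution tier 2 unavailable=not, Diesel generator 2 failed=not → no input occurs → does not occur.
Data center power outage [OR]: Bus B inoperative=not, Generator path 2 unavailable=not, Fuel pump 2 offline=not → no input occurs → does not occur.

No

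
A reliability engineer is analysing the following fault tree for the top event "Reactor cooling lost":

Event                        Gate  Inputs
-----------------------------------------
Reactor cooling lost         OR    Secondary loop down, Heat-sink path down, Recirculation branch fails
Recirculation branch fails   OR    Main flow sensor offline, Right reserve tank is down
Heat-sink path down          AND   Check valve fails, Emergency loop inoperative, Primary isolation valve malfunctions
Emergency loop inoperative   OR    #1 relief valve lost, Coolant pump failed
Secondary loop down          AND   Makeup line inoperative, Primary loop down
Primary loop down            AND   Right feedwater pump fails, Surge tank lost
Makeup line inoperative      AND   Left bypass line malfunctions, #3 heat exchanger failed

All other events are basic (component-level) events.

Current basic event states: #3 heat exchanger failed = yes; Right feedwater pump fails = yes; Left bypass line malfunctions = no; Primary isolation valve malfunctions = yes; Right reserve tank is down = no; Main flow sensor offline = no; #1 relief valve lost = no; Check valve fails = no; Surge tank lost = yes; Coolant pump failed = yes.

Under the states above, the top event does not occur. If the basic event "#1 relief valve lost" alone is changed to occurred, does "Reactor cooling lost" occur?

No

Counterfactual: set "#1 relief valve lost" to occurred.
Makeup line inoperative [AND]: Left bypass line malfunctions=not, #3 heat exchanger failed=occurs → not all inputs occur → does not occur.
Primary loop down [AND]: Right feedwater pump fails=occurs, Surge tank lost=occurs → all inputs occur → occurs.
Secondary loop down [AND]: Makeup line inoperative=not, Primary loop down=occurs → not all inputs occur → does not occur.
Emergency loop inoperative [OR]: #1 relief valve lost=occurs, Coolant pump failed=occurs → at least one input occurs → occurs.
Heat-sink path down [AND]: Check valve fails=not, Emergency loop inoperative=occurs, Primary isolation valve malfunctions=occurs → not all inputs occur → does not occur.
Recirculation branch fails [OR]: Main flow sensor offline=not, Right reserve tank is down=not → no input occurs → does not occur.
Reactor cooling lost [OR]: Secondary loop down=not, Heat-sink path down=not, Recirculation branch fails=not → no input occurs → does not occur.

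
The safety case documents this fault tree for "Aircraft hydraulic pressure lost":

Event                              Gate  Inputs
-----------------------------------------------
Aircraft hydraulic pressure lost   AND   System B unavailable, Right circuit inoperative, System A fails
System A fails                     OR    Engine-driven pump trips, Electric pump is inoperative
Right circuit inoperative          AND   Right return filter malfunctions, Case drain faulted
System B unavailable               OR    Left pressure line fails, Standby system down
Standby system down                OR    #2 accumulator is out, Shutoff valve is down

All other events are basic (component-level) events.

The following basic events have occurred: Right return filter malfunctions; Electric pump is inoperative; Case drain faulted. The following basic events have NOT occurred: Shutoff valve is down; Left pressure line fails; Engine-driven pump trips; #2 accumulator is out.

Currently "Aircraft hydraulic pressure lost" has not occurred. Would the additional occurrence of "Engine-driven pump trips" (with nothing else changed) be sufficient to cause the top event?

No

Counterfactual: set "Engine-driven pump trips" to occurred.
Standby system down [OR]: #2 accumulator is out=not, Shutoff valve is down=not → no input occurs → does not occur.
System B unavailable [OR]: Left pressure line fails=not, Standby system down=not → no input occurs → does not occur.
Right circuit inoperative [AND]: Right return filter malfunctions=occurs, Case drain faulted=occurs → all inputs occur → occurs.
System A fails [OR]: Engine-driven pump trips=occurs, Electric pump is inoperative=occurs → at least one input occurs → occurs.
Aircraft hydraulic pressure lost [AND]: System B unavailable=not, Right circuit inoperative=occurs, System A fails=occurs → not all inputs occur → does not occur.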